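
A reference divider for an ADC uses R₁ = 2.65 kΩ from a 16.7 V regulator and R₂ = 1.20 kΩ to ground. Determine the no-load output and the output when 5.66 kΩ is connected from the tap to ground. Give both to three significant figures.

Open-circuit: V = 16.7 × 1.20/(2.65 + 1.20) = 5.21 V.
With the load, R₂ becomes R₂‖R_L = 0.9901 kΩ, so V = 16.7 × 0.9901/3.640 = 4.54 V.

Unloaded: 5.21 V; loaded: 4.54 V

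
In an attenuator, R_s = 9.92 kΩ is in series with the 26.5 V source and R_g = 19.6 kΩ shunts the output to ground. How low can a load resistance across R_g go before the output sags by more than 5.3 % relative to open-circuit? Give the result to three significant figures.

R_L(min) ≈ 118 kΩ

Output resistance R_th = R_s‖R_g = (9.92 × 19.6)/29.52 = 6.586 kΩ.
The fractional drop is R_th/(R_th + R_L); requiring this ≤ 0.0530 gives R_L ≥ R_th(1/0.0530 − 1) = 6.586 × 17.87 = 118 kΩ.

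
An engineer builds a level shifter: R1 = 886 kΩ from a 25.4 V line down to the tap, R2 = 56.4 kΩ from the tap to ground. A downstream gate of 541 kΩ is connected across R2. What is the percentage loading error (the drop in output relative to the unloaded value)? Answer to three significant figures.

8.93 %

The divider's output (Thévenin) resistance is R1‖R2 = 53.02 kΩ.
Fractional drop under load = R_th/(R_th + R_L) = 53.02 / (53.02 + 541) = 0.08926.
So the output falls by 8.93 %.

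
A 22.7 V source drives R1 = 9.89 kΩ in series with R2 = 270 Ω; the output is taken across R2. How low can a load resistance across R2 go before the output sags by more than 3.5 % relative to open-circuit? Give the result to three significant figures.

R_L(min) ≈ 7.25 kΩ

Output resistance R_th = R1‖R2 = (9890 × 270)/10160 = 262.8 Ω.
The fractional drop is R_th/(R_th + R_L); requiring this ≤ 0.0350 gives R_L ≥ R_th(1/0.0350 − 1) = 262.8 × 27.57 = 7.25 kΩ.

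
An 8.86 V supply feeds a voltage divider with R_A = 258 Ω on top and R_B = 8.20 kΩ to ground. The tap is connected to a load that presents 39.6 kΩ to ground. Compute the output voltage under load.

The load sits in parallel with R_B: R_B‖R_L = (8200 × 39600) / (8200 + 39600) = 6793 Ω.
V_out = 8.86 × 6793 / (258 + 6793) = 8.86 × 6793/7051 = 8.54 V.
(Unloaded it would have been 8.59 V.)

V_out ≈ 8.54 V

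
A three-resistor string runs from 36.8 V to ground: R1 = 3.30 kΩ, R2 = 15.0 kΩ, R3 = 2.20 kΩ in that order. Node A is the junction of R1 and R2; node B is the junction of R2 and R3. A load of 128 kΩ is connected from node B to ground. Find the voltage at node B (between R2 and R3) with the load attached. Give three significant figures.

V ≈ 3.89 V

At node B, R3 is in parallel with the load: R3‖R_L = 2.163 kΩ.
Below node A the resistance is R2 + (R3‖R_L) = 17.16 kΩ, so V_A = 36.8 × 17.16/20.46 = 30.87 V.
Then V_B = V_A × (R3‖R_L)/(R2 + R3‖R_L) = 30.87 × 2.163/17.16 = 3.89 V.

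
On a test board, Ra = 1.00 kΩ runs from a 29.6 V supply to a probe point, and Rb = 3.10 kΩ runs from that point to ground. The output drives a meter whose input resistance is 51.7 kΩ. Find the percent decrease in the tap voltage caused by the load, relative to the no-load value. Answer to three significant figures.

The divider's output (Thévenin) resistance is Ra‖Rb = 0.7561 kΩ.
Fractional drop under load = R_th/(R_th + R_L) = 0.7561 / (0.7561 + 51.7) = 0.01441.
So the output falls by 1.44 %.

1.44 %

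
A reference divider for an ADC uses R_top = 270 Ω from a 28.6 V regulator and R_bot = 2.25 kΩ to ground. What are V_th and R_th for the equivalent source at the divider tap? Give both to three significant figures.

V_th is the open-circuit tap voltage: 28.6 × 2250/(270 + 2250) = 25.5 V.
With the supply zeroed, R_top and R_bot appear in parallel from the tap: R_th = R_top‖R_bot = (270 × 2250)/2520 = 241 Ω.

V_th = 25.5 V, R_th = 241 Ω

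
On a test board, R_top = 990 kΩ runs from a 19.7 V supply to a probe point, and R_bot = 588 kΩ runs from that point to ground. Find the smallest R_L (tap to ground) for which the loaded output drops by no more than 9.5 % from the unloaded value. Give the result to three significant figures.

R_L(min) ≈ 3.51 MΩ

Output resistance R_th = R_top‖R_bot = (990 × 588)/1578 = 368.9 kΩ.
The fractional drop is R_th/(R_th + R_L); requiring this ≤ 0.0950 gives R_L ≥ R_th(1/0.0950 − 1) = 368.9 × 9.526 = 3.51 MΩ.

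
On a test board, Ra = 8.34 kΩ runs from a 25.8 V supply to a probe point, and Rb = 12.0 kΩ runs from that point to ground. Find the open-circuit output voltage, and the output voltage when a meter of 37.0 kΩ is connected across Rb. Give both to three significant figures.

Unloaded: 15.2 V; loaded: 13.4 V

Open-circuit: V = 25.8 × 12.0/(8.34 + 12.0) = 15.2 V.
With the load, Rb becomes Rb‖R_L = 9.061 kΩ, so V = 25.8 × 9.061/17.40 = 13.4 V.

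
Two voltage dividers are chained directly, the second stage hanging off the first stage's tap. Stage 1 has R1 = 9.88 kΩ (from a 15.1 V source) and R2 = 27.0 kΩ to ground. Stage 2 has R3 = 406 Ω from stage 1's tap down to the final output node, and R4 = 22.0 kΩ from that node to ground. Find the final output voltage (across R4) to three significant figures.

V_out ≈ 8.21 V

Stage 2 presents R3+R4 = 22410 Ω as a load on stage 1's tap.
Stage 1's lower leg becomes R2‖(R3+R4) = 12240 Ω, so V_mid = 15.1 × 12240/22120 = 8.357 V.
Stage 2 is itself unloaded: V_out = V_mid × R4/(R3+R4) = 8.357 × 22000/22410 = 8.21 V.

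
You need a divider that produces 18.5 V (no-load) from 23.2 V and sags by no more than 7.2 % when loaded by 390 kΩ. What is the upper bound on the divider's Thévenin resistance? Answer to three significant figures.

R_th ≤ 30.3 kΩ

Loading drop = R_th/(R_th + R_L) ≤ 0.0720, so R_th ≤ R_L · ε/(1−ε) = 390 kΩ × 0.0720/0.9280 = 30.3 kΩ.
(Any R1, R2 with R2/(R1+R2) = 0.797 and R1‖R2 ≤ 30.3 kΩ will meet the spec.)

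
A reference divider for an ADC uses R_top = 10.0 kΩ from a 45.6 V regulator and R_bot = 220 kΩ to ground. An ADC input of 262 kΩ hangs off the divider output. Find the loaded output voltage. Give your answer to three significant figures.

The load sits in parallel with R_bot: R_bot‖R_L = (220 × 262) / (220 + 262) = 119.6 kΩ.
V_out = 45.6 × 119.6 / (10.0 + 119.6) = 45.6 × 119.6/129.6 = 42.1 V.

V_out ≈ 42.1 V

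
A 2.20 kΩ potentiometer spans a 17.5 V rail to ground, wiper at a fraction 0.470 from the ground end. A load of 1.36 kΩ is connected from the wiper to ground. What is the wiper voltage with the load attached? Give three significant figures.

The wiper splits the pot into (1−α)R = 1.166 kΩ above and αR = 1.034 kΩ below.
Lower section ‖ load = 0.5874 kΩ.
V_wiper = 17.5 × 0.5874/(1.166 + 0.5874) = 5.86 V.

V ≈ 5.86 V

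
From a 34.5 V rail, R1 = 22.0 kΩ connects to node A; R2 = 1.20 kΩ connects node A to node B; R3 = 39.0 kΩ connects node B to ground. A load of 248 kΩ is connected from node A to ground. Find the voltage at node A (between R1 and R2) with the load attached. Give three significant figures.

Below node A the series string R2+R3 = 40.20 kΩ sits in parallel with the 248 kΩ load: 34.59 kΩ.
V_A = 34.5 × 34.59/(22.0 + 34.59) = 21.1 V.

V ≈ 21.1 V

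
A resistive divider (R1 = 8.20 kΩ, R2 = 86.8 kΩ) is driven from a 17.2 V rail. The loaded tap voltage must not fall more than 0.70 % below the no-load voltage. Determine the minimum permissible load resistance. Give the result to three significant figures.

R_L(min) ≈ 1.06 MΩ

Output resistance R_th = R1‖R2 = (8.20 × 86.8)/95.00 = 7.492 kΩ.
The fractional drop is R_th/(R_th + R_L); requiring this ≤ 0.00700 gives R_L ≥ R_th(1/0.00700 − 1) = 7.492 × 141.9 = 1.06 MΩ.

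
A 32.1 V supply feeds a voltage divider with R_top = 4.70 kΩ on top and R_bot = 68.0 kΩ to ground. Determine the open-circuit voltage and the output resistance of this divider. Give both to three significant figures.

V_th is the open-circuit tap voltage: 32.1 × 68.0/(4.70 + 68.0) = 30.0 V.
With the supply zeroed, R_top and R_bot appear in parallel from the tap: R_th = R_top‖R_bot = (4.70 × 68.0)/72.70 = 4.40 kΩ.

V_th = 30.0 V, R_th = 4.40 kΩ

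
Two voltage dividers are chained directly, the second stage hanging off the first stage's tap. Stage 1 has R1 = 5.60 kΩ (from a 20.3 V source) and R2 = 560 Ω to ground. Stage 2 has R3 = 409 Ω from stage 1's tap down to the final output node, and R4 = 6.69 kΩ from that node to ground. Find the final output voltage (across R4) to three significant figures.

V_out ≈ 1.62 V

Stage 2 presents R3+R4 = 7099 Ω as a load on stage 1's tap.
Stage 1's lower leg becomes R2‖(R3+R4) = 519.1 Ω, so V_mid = 20.3 × 519.1/6119 = 1.722 V.
Stage 2 is itself unloaded: V_out = V_mid × R4/(R3+R4) = 1.722 × 6690/7099 = 1.62 V.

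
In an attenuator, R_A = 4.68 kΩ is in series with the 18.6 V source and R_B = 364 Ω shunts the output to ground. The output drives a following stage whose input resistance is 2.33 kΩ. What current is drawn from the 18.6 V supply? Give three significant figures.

R_B‖R_L = 314.8 Ω, so the source sees R_A + R_B‖R_L = 4995 Ω.
I = 18.6 V / 4995 Ω = 3.72 mA.

I ≈ 3.72 mA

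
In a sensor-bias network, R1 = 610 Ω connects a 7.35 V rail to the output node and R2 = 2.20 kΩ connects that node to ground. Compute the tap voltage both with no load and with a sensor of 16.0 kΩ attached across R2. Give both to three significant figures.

Open-circuit: V = 7.35 × 2200/(610 + 2200) = 5.75 V.
With the load, R2 becomes R2‖R_L = 1934 Ω, so V = 7.35 × 1934/2544 = 5.59 V.

Unloaded: 5.75 V; loaded: 5.59 V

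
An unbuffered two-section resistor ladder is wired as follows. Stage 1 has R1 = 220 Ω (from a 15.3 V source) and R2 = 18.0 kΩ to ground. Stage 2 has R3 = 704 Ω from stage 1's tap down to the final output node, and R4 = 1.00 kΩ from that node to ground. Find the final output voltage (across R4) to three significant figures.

V_out ≈ 7.87 V

Stage 2 presents R3+R4 = 1704 Ω as a load on stage 1's tap.
Stage 1's lower leg becomes R2‖(R3+R4) = 1557 Ω, so V_mid = 15.3 × 1557/1777 = 13.41 V.
Stage 2 is itself unloaded: V_out = V_mid × R4/(R3+R4) = 13.41 × 1000/1704 = 7.87 V.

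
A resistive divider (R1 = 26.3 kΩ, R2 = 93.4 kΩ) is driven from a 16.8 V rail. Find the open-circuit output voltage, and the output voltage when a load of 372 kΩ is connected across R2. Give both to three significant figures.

Open-circuit: V = 16.8 × 93.4/(26.3 + 93.4) = 13.1 V.
With the load, R2 becomes R2‖R_L = 74.66 kΩ, so V = 16.8 × 74.66/101.0 = 12.4 V.

Unloaded: 13.1 V; loaded: 12.4 V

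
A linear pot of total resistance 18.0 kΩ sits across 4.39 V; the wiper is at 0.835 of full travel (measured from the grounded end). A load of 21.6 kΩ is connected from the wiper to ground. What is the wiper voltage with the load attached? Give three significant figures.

The wiper splits the pot into (1−α)R = 2.970 kΩ above and αR = 15.03 kΩ below.
Lower section ‖ load = 8.863 kΩ.
V_wiper = 4.39 × 8.863/(2.970 + 8.863) = 3.29 V.

V ≈ 3.29 V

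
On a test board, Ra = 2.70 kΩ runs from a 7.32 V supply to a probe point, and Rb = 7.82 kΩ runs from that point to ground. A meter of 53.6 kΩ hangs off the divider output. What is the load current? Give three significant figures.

Rb‖R_L = 6.824 kΩ; V_out = 7.32 × 6.824/9.524 = 5.245 V.
I_L = V_out / R_L = 5.245 / 53.6 kΩ = 0.0979 mA.

I_L ≈ 0.0979 mA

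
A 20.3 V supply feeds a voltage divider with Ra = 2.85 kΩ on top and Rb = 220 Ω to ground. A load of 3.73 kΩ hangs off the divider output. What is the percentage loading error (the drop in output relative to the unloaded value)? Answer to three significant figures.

The divider's output (Thévenin) resistance is Ra‖Rb = 204.2 Ω.
Fractional drop under load = R_th/(R_th + R_L) = 204.2 / (204.2 + 3730) = 0.05191.
So the output falls by 5.19 %.

5.19 %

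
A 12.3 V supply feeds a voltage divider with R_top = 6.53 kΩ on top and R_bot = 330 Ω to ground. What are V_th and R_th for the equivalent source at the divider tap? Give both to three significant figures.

V_th is the open-circuit tap voltage: 12.3 × 330/(6530 + 330) = 0.592 V.
With the supply zeroed, R_top and R_bot appear in parallel from the tap: R_th = R_top‖R_bot = (6530 × 330)/6860 = 314 Ω.

V_th = 0.592 V, R_th = 314 Ω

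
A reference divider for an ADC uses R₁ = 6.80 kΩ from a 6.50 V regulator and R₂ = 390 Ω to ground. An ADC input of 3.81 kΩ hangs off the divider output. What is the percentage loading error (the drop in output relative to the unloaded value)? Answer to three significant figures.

8.83 %

Unloaded V = 6.50 × 390/7190 = 0.35257 V.
Loaded: R₂‖R_L = 353.8 Ω, giving V = 6.50 × 353.8/7154 = 0.32145 V.
Drop = (0.35257 − 0.32145) / 0.35257 = 8.83 %.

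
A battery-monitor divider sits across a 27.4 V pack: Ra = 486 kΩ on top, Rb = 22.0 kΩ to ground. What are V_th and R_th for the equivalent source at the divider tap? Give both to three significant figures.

V_th is the open-circuit tap voltage: 27.4 × 22.0/(486 + 22.0) = 1.19 V.
With the supply zeroed, Ra and Rb appear in parallel from the tap: R_th = Ra‖Rb = (486 × 22.0)/508.0 = 21.0 kΩ.

V_th = 1.19 V, R_th = 21.0 kΩ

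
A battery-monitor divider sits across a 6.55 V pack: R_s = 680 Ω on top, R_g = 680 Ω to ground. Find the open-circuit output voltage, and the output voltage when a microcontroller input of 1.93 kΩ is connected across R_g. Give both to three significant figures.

Open-circuit: V = 6.55 × 680/(680 + 680) = 3.27 V.
With the load, R_g becomes R_g‖R_L = 502.8 Ω, so V = 6.55 × 502.8/1183 = 2.78 V.

Unloaded: 3.27 V; loaded: 2.78 V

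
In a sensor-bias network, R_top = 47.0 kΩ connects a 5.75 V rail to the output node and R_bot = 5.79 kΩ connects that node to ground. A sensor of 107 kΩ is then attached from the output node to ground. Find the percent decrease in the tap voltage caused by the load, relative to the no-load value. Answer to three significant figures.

4.60 %

The divider's output (Thévenin) resistance is R_top‖R_bot = 5.155 kΩ.
Fractional drop under load = R_th/(R_th + R_L) = 5.155 / (5.155 + 107) = 0.04596.
So the output falls by 4.60 %.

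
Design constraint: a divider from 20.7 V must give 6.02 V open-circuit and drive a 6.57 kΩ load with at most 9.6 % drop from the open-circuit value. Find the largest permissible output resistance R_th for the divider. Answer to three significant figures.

R_th ≤ 698 Ω

Loading drop = R_th/(R_th + R_L) ≤ 0.0960, so R_th ≤ R_L · ε/(1−ε) = 6.57 kΩ × 0.0960/0.9040 = 698 Ω.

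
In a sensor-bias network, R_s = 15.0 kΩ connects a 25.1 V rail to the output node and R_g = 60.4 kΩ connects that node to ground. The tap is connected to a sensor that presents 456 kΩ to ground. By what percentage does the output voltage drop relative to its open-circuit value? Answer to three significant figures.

2.57 %

The divider's output (Thévenin) resistance is R_s‖R_g = 12.02 kΩ.
Fractional drop under load = R_th/(R_th + R_L) = 12.02 / (12.02 + 456) = 0.02567.
So the output falls by 2.57 %.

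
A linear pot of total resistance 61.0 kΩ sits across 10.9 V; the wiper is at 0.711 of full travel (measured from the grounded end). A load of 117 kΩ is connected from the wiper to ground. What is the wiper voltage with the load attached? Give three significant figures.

The wiper splits the pot into (1−α)R = 17.63 kΩ above and αR = 43.37 kΩ below.
Lower section ‖ load = 31.64 kΩ.
V_wiper = 10.9 × 31.64/(17.63 + 31.64) = 7.00 V.

V ≈ 7.00 V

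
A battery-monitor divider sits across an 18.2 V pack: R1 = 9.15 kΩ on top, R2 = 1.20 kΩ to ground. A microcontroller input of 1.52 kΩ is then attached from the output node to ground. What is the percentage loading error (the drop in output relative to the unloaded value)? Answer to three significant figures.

41.1 %

The divider's output (Thévenin) resistance is R1‖R2 = 1.061 kΩ.
Fractional drop under load = R_th/(R_th + R_L) = 1.061 / (1.061 + 1.52) = 0.4111.
So the output falls by 41.1 %.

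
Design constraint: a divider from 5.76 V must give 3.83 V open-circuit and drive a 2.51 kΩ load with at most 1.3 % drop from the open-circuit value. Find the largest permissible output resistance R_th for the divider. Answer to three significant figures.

R_th ≤ 33.1 Ω

Loading drop = R_th/(R_th + R_L) ≤ 0.0130, so R_th ≤ R_L · ε/(1−ε) = 2.51 kΩ × 0.0130/0.9870 = 33.1 Ω.
(Any R1, R2 with R2/(R1+R2) = 0.665 and R1‖R2 ≤ 33.1 Ω will meet the spec.)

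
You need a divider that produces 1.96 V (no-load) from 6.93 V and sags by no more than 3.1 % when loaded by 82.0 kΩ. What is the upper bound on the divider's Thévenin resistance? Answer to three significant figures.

Loading drop = R_th/(R_th + R_L) ≤ 0.0310, so R_th ≤ R_L · ε/(1−ε) = 82.0 kΩ × 0.0310/0.9690 = 2.62 kΩ.
(Any R1, R2 with R2/(R1+R2) = 0.283 and R1‖R2 ≤ 2.62 kΩ will meet the spec.)

R_th ≤ 2.62 kΩ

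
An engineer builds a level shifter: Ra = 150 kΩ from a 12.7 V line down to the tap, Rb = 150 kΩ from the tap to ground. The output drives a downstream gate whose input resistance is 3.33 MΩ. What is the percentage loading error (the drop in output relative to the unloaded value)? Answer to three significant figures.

The divider's output (Thévenin) resistance is Ra‖Rb = 75.00 kΩ.
Fractional drop under load = R_th/(R_th + R_L) = 75.00 / (75.00 + 3330) = 0.02203.
So the output falls by 2.20 %.

2.20 %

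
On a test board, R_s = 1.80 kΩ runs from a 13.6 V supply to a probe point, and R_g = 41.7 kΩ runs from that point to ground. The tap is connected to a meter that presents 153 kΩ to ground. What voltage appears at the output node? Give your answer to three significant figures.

The load sits in parallel with R_g: R_g‖R_L = (41.7 × 153) / (41.7 + 153) = 32.77 kΩ.
V_out = 13.6 × 32.77 / (1.80 + 32.77) = 13.6 × 32.77/34.57 = 12.9 V.

V_out ≈ 12.9 V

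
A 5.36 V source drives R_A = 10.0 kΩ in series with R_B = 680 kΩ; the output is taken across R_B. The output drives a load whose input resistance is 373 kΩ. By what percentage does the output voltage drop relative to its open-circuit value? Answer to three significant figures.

The divider's output (Thévenin) resistance is R_A‖R_B = 9.855 kΩ.
Fractional drop under load = R_th/(R_th + R_L) = 9.855 / (9.855 + 373) = 0.02574.
So the output falls by 2.57 %.

2.57 %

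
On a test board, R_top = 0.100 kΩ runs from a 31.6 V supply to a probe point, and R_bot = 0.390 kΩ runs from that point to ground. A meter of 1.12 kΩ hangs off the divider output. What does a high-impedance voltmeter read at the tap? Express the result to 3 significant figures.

V_out ≈ 23.5 V

The load sits in parallel with R_bot: R_bot‖R_L = (390 × 1120) / (390 + 1120) = 289.3 Ω.
V_out = 31.6 × 289.3 / (100 + 289.3) = 31.6 × 289.3/389.3 = 23.5 V.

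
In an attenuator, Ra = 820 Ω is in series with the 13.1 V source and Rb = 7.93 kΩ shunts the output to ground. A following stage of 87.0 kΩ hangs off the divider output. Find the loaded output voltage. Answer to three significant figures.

V_out ≈ 11.8 V

The load sits in parallel with Rb: Rb‖R_L = (7930 × 87000) / (7930 + 87000) = 7268 Ω.
V_out = 13.1 × 7268 / (820 + 7268) = 13.1 × 7268/8088 = 11.8 V.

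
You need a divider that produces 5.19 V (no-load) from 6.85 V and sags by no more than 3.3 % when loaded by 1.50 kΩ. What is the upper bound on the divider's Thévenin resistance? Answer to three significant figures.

R_th ≤ 51.2 Ω

Loading drop = R_th/(R_th + R_L) ≤ 0.0330, so R_th ≤ R_L · ε/(1−ε) = 1.50 kΩ × 0.0330/0.9670 = 51.2 Ω.
(Any R1, R2 with R2/(R1+R2) = 0.758 and R1‖R2 ≤ 51.2 Ω will meet the spec.)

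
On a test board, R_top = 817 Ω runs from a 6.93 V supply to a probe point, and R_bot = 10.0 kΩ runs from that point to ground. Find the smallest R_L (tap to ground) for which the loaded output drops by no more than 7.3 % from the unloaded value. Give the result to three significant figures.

R_L(min) ≈ 9.59 kΩ

Output resistance R_th = R_top‖R_bot = (817 × 10000)/10820 = 755.3 Ω.
The fractional drop is R_th/(R_th + R_L); requiring this ≤ 0.0730 gives R_L ≥ R_th(1/0.0730 − 1) = 755.3 × 12.70 = 9.59 kΩ.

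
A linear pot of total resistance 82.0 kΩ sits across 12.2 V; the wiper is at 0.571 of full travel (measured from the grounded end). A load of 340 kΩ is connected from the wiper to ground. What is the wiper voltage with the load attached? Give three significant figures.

The wiper splits the pot into (1−α)R = 35.18 kΩ above and αR = 46.82 kΩ below.
Lower section ‖ load = 41.15 kΩ.
V_wiper = 12.2 × 41.15/(35.18 + 41.15) = 6.58 V.

V ≈ 6.58 V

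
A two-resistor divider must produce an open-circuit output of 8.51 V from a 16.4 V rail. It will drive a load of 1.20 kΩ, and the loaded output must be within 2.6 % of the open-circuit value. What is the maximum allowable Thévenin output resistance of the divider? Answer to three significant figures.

R_th ≤ 32.0 Ω

Loading drop = R_th/(R_th + R_L) ≤ 0.0260, so R_th ≤ R_L · ε/(1−ε) = 1.20 kΩ × 0.0260/0.9740 = 32.0 Ω.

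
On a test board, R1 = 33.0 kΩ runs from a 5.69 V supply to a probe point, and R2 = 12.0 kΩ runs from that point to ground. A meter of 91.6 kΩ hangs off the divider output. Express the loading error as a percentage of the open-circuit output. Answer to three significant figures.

The divider's output (Thévenin) resistance is R1‖R2 = 8.800 kΩ.
Fractional drop under load = R_th/(R_th + R_L) = 8.800 / (8.800 + 91.6) = 0.08765.
So the output falls by 8.76 %.

8.76 %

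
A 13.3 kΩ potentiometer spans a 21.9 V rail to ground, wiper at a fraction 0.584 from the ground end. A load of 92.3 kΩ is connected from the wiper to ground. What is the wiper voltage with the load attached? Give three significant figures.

V ≈ 12.4 V

The wiper splits the pot into (1−α)R = 5.533 kΩ above and αR = 7.767 kΩ below.
Lower section ‖ load = 7.164 kΩ.
V_wiper = 21.9 × 7.164/(5.533 + 7.164) = 12.4 V.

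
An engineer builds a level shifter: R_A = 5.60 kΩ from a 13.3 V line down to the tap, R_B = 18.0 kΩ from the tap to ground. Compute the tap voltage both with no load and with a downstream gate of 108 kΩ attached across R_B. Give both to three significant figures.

Open-circuit: V = 13.3 × 18.0/(5.60 + 18.0) = 10.1 V.
With the load, R_B becomes R_B‖R_L = 15.43 kΩ, so V = 13.3 × 15.43/21.03 = 9.76 V.

Unloaded: 10.1 V; loaded: 9.76 V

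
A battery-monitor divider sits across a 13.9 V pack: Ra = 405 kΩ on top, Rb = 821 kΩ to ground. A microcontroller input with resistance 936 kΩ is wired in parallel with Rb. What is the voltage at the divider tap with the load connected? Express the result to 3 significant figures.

The load sits in parallel with Rb: Rb‖R_L = (821 × 936) / (821 + 936) = 437.4 kΩ.
V_out = 13.9 × 437.4 / (405 + 437.4) = 13.9 × 437.4/842.4 = 7.22 V.
(Unloaded it would have been 9.31 V.)

V_out ≈ 7.22 V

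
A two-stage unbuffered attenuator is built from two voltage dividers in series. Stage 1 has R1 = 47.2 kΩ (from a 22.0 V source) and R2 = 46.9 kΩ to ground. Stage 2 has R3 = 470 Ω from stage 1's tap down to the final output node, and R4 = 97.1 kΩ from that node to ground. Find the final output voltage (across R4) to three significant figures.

Stage 2 presents R3+R4 = 97570 Ω as a load on stage 1's tap.
Stage 1's lower leg becomes R2‖(R3+R4) = 31670 Ω, so V_mid = 22.0 × 31670/78870 = 8.835 V.
Stage 2 is itself unloaded: V_out = V_mid × R4/(R3+R4) = 8.835 × 97100/97570 = 8.79 V.

V_out ≈ 8.79 V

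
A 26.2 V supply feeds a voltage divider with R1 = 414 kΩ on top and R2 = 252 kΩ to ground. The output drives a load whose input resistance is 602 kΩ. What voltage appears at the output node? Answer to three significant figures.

V_out ≈ 7.87 V

The load sits in parallel with R2: R2‖R_L = (252 × 602) / (252 + 602) = 177.6 kΩ.
V_out = 26.2 × 177.6 / (414 + 177.6) = 26.2 × 177.6/591.6 = 7.87 V.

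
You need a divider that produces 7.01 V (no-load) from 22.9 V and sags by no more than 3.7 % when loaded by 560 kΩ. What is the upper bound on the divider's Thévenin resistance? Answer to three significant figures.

R_th ≤ 21.5 kΩ

Loading drop = R_th/(R_th + R_L) ≤ 0.0370, so R_th ≤ R_L · ε/(1−ε) = 560 kΩ × 0.0370/0.9630 = 21.5 kΩ.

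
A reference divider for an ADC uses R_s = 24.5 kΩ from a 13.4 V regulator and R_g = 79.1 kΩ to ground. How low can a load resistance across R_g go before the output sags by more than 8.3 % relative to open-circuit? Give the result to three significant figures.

R_L(min) ≈ 207 kΩ

Output resistance R_th = R_s‖R_g = (24.5 × 79.1)/103.6 = 18.71 kΩ.
The fractional drop is R_th/(R_th + R_L); requiring this ≤ 0.0830 gives R_L ≥ R_th(1/0.0830 − 1) = 18.71 × 11.05 = 207 kΩ.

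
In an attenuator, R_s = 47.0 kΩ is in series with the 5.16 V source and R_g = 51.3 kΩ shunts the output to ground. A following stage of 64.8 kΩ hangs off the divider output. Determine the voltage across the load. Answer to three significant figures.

The load sits in parallel with R_g: R_g‖R_L = (51.3 × 64.8) / (51.3 + 64.8) = 28.63 kΩ.
V_out = 5.16 × 28.63 / (47.0 + 28.63) = 5.16 × 28.63/75.63 = 1.95 V.

V_out ≈ 1.95 V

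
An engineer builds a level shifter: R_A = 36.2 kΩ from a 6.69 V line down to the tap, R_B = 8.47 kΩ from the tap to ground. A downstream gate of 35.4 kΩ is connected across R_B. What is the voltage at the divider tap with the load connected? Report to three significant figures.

V_out ≈ 1.06 V

The load sits in parallel with R_B: R_B‖R_L = (8.47 × 35.4) / (8.47 + 35.4) = 6.835 kΩ.
V_out = 6.69 × 6.835 / (36.2 + 6.835) = 6.69 × 6.835/43.03 = 1.06 V.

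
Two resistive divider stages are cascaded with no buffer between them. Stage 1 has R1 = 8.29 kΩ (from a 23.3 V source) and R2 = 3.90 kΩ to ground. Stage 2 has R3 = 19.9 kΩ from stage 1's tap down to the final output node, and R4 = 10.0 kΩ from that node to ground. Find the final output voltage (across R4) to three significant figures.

Stage 2 presents R3+R4 = 29.90 kΩ as a load on stage 1's tap.
Stage 1's lower leg becomes R2‖(R3+R4) = 3.450 kΩ, so V_mid = 23.3 × 3.450/11.74 = 6.847 V.
Stage 2 is itself unloaded: V_out = V_mid × R4/(R3+R4) = 6.847 × 10.0/29.90 = 2.29 V.

V_out ≈ 2.29 V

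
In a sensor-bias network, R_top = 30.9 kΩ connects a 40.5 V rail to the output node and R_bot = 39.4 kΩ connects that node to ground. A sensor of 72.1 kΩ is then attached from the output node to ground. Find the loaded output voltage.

The load sits in parallel with R_bot: R_bot‖R_L = (39.4 × 72.1) / (39.4 + 72.1) = 25.48 kΩ.
V_out = 40.5 × 25.48 / (30.9 + 25.48) = 40.5 × 25.48/56.38 = 18.3 V.

V_out ≈ 18.3 V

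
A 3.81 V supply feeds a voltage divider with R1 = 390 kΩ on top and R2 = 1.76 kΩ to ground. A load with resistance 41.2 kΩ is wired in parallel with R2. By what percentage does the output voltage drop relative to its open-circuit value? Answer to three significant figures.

4.08 %

The divider's output (Thévenin) resistance is R1‖R2 = 1.752 kΩ.
Fractional drop under load = R_th/(R_th + R_L) = 1.752 / (1.752 + 41.2) = 0.04079.
So the output falls by 4.08 %.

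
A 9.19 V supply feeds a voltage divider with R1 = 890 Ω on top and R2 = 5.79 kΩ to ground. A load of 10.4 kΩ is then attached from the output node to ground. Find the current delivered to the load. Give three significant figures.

I_L ≈ 0.713 mA

R2‖R_L = 3719 Ω; V_out = 9.19 × 3719/4609 = 7.416 V.
I_L = V_out / R_L = 7.416 / 10.4 kΩ = 0.713 mA.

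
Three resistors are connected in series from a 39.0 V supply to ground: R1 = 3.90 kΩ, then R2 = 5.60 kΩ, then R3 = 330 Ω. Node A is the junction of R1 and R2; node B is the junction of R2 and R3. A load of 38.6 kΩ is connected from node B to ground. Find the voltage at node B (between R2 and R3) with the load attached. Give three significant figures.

At node B, R3 is in parallel with the load: R3‖R_L = 327.2 Ω.
Below node A the resistance is R2 + (R3‖R_L) = 5927 Ω, so V_A = 39.0 × 5927/9827 = 23.52 V.
Then V_B = V_A × (R3‖R_L)/(R2 + R3‖R_L) = 23.52 × 327.2/5927 = 1.30 V.

V ≈ 1.30 V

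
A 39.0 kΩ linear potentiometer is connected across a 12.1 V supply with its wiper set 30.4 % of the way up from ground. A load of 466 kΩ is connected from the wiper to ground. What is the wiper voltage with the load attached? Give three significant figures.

V ≈ 3.61 V

The wiper splits the pot into (1−α)R = 27.14 kΩ above and αR = 11.86 kΩ below.
Lower section ‖ load = 11.56 kΩ.
V_wiper = 12.1 × 11.56/(27.14 + 11.56) = 3.61 V.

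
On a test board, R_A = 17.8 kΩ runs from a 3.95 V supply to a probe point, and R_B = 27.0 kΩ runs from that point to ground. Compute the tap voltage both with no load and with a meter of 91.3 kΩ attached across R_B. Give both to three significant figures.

Unloaded: 2.38 V; loaded: 2.13 V

Open-circuit: V = 3.95 × 27.0/(17.8 + 27.0) = 2.38 V.
With the load, R_B becomes R_B‖R_L = 20.84 kΩ, so V = 3.95 × 20.84/38.64 = 2.13 V.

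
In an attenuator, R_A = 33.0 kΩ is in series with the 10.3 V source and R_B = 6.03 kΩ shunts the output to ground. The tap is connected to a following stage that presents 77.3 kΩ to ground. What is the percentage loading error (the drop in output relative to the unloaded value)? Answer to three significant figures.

The divider's output (Thévenin) resistance is R_A‖R_B = 5.098 kΩ.
Fractional drop under load = R_th/(R_th + R_L) = 5.098 / (5.098 + 77.3) = 0.06187.
So the output falls by 6.19 %.

6.19 %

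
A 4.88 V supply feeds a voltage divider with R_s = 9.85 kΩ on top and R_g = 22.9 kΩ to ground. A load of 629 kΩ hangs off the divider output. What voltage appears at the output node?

The load sits in parallel with R_g: R_g‖R_L = (22.9 × 629) / (22.9 + 629) = 22.10 kΩ.
V_out = 4.88 × 22.10 / (9.85 + 22.10) = 4.88 × 22.10/31.95 = 3.38 V.

V_out ≈ 3.38 V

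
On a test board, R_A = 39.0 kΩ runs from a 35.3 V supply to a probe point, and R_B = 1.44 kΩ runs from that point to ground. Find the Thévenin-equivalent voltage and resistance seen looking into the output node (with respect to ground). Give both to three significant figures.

V_th is the open-circuit tap voltage: 35.3 × 1.44/(39.0 + 1.44) = 1.26 V.
With the supply zeroed, R_A and R_B appear in parallel from the tap: R_th = R_A‖R_B = (39.0 × 1.44)/40.44 = 1.39 kΩ.

V_th = 1.26 V, R_th = 1.39 kΩ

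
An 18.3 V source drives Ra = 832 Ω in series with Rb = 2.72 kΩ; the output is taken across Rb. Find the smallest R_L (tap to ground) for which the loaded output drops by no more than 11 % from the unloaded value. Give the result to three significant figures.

R_L(min) ≈ 5.15 kΩ

Output resistance R_th = Ra‖Rb = (832 × 2720)/3552 = 637.1 Ω.
The fractional drop is R_th/(R_th + R_L); requiring this ≤ 0.110 gives R_L ≥ R_th(1/0.110 − 1) = 637.1 × 8.091 = 5.15 kΩ.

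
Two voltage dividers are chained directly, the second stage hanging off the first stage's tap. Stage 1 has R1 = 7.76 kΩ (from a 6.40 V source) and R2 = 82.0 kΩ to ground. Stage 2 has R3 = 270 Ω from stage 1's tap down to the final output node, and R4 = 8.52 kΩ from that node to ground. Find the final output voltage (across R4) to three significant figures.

Stage 2 presents R3+R4 = 8790 Ω as a load on stage 1's tap.
Stage 1's lower leg becomes R2‖(R3+R4) = 7939 Ω, so V_mid = 6.40 × 7939/15700 = 3.236 V.
Stage 2 is itself unloaded: V_out = V_mid × R4/(R3+R4) = 3.236 × 8520/8790 = 3.14 V.

V_out ≈ 3.14 V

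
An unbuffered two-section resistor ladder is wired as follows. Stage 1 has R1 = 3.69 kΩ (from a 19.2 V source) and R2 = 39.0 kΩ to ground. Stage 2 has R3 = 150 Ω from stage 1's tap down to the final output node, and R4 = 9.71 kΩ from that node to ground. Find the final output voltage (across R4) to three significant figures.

V_out ≈ 12.9 V

Stage 2 presents R3+R4 = 9860 Ω as a load on stage 1's tap.
Stage 1's lower leg becomes R2‖(R3+R4) = 7870 Ω, so V_mid = 19.2 × 7870/11560 = 13.07 V.
Stage 2 is itself unloaded: V_out = V_mid × R4/(R3+R4) = 13.07 × 9710/9860 = 12.9 V.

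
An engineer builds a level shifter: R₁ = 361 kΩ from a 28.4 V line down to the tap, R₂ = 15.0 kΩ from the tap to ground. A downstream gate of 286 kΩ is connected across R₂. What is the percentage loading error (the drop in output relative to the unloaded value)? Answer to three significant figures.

4.79 %

The divider's output (Thévenin) resistance is R₁‖R₂ = 14.40 kΩ.
Fractional drop under load = R_th/(R_th + R_L) = 14.40 / (14.40 + 286) = 0.04794.
So the output falls by 4.79 %.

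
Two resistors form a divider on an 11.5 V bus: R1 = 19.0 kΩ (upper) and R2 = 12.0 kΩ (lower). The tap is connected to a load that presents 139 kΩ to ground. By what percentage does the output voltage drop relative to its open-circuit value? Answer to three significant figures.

5.03 %

The divider's output (Thévenin) resistance is R1‖R2 = 7.355 kΩ.
Fractional drop under load = R_th/(R_th + R_L) = 7.355 / (7.355 + 139) = 0.05025.
So the output falls by 5.03 %.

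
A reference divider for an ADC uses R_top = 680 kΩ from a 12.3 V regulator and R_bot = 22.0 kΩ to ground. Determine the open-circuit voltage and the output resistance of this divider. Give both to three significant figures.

V_th is the open-circuit tap voltage: 12.3 × 22.0/(680 + 22.0) = 0.385 V.
With the supply zeroed, R_top and R_bot appear in parallel from the tap: R_th = R_top‖R_bot = (680 × 22.0)/702.0 = 21.3 kΩ.

V_th = 0.385 V, R_th = 21.3 kΩ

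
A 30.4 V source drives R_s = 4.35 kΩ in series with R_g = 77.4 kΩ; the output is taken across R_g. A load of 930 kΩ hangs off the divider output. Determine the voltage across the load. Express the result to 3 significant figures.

The load sits in parallel with R_g: R_g‖R_L = (77.4 × 930) / (77.4 + 930) = 71.45 kΩ.
V_out = 30.4 × 71.45 / (4.35 + 71.45) = 30.4 × 71.45/75.80 = 28.7 V.

V_out ≈ 28.7 V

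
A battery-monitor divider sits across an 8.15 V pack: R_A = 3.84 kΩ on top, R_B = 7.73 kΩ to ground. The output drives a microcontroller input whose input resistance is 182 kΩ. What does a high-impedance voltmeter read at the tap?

V_out ≈ 5.37 V

The load sits in parallel with R_B: R_B‖R_L = (7.73 × 182) / (7.73 + 182) = 7.415 kΩ.
V_out = 8.15 × 7.415 / (3.84 + 7.415) = 8.15 × 7.415/11.26 = 5.37 V.
(Unloaded it would have been 5.45 V.)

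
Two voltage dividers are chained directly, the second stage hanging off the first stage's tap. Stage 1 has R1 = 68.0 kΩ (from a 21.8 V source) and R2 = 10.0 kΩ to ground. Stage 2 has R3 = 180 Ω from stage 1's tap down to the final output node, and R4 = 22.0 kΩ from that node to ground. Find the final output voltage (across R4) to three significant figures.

V_out ≈ 1.99 V

Stage 2 presents R3+R4 = 22180 Ω as a load on stage 1's tap.
Stage 1's lower leg becomes R2‖(R3+R4) = 6892 Ω, so V_mid = 21.8 × 6892/74890 = 2.006 V.
Stage 2 is itself unloaded: V_out = V_mid × R4/(R3+R4) = 2.006 × 22000/22180 = 1.99 V.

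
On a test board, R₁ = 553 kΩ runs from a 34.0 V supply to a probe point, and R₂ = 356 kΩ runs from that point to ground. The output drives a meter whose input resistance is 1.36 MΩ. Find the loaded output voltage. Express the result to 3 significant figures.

The load sits in parallel with R₂: R₂‖R_L = (356 × 1360) / (356 + 1360) = 282.1 kΩ.
V_out = 34.0 × 282.1 / (553 + 282.1) = 34.0 × 282.1/835.1 = 11.5 V.

V_out ≈ 11.5 V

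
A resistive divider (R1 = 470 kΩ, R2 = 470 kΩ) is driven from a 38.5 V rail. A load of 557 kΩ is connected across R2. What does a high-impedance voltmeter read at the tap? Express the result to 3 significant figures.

V_out ≈ 13.5 V

The load sits in parallel with R2: R2‖R_L = (470 × 557) / (470 + 557) = 254.9 kΩ.
V_out = 38.5 × 254.9 / (470 + 254.9) = 38.5 × 254.9/724.9 = 13.5 V.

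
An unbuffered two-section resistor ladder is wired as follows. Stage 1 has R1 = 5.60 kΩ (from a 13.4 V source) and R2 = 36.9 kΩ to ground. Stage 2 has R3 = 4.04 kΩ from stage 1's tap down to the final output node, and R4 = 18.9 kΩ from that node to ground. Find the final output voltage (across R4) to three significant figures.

V_out ≈ 7.91 V

Stage 2 presents R3+R4 = 22.94 kΩ as a load on stage 1's tap.
Stage 1's lower leg becomes R2‖(R3+R4) = 14.15 kΩ, so V_mid = 13.4 × 14.15/19.75 = 9.600 V.
Stage 2 is itself unloaded: V_out = V_mid × R4/(R3+R4) = 9.600 × 18.9/22.94 = 7.91 V.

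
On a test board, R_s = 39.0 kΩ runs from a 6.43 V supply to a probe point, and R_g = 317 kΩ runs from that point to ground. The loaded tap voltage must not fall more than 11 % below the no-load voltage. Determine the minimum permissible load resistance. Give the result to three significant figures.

R_L(min) ≈ 281 kΩ

Output resistance R_th = R_s‖R_g = (39.0 × 317)/356.0 = 34.73 kΩ.
The fractional drop is R_th/(R_th + R_L); requiring this ≤ 0.110 gives R_L ≥ R_th(1/0.110 − 1) = 34.73 × 8.091 = 281 kΩ.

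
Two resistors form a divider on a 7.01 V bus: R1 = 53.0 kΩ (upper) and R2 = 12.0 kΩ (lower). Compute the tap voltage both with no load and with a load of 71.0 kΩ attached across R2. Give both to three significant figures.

Unloaded: 1.29 V; loaded: 1.14 V

Open-circuit: V = 7.01 × 12.0/(53.0 + 12.0) = 1.29 V.
With the load, R2 becomes R2‖R_L = 10.27 kΩ, so V = 7.01 × 10.27/63.27 = 1.14 V.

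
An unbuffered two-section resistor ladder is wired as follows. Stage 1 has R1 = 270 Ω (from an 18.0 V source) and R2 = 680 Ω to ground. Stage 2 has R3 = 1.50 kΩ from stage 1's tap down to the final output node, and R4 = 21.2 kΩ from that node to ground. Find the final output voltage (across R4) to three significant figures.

V_out ≈ 11.9 V

Stage 2 presents R3+R4 = 22700 Ω as a load on stage 1's tap.
Stage 1's lower leg becomes R2‖(R3+R4) = 660.2 Ω, so V_mid = 18.0 × 660.2/930.2 = 12.78 V.
Stage 2 is itself unloaded: V_out = V_mid × R4/(R3+R4) = 12.78 × 21200/22700 = 11.9 V.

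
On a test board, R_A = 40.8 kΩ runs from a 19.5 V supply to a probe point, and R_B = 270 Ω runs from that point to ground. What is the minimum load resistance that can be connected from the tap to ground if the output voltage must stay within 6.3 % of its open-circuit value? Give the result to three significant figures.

R_L(min) ≈ 3.99 kΩ

Output resistance R_th = R_A‖R_B = (40800 × 270)/41070 = 268.2 Ω.
The fractional drop is R_th/(R_th + R_L); requiring this ≤ 0.0630 gives R_L ≥ R_th(1/0.0630 − 1) = 268.2 × 14.87 = 3.99 kΩ.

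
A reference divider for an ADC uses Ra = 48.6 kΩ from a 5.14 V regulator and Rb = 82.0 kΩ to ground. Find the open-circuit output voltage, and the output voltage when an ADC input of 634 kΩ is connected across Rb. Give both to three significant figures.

Unloaded: 3.23 V; loaded: 3.08 V

Open-circuit: V = 5.14 × 82.0/(48.6 + 82.0) = 3.23 V.
With the load, Rb becomes Rb‖R_L = 72.61 kΩ, so V = 5.14 × 72.61/121.2 = 3.08 V.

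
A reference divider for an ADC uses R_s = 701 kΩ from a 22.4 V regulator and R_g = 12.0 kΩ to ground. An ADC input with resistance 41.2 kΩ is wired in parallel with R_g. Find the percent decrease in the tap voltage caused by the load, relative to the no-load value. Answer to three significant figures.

22.3 %

The divider's output (Thévenin) resistance is R_s‖R_g = 11.80 kΩ.
Fractional drop under load = R_th/(R_th + R_L) = 11.80 / (11.80 + 41.2) = 0.2226.
So the output falls by 22.3 %.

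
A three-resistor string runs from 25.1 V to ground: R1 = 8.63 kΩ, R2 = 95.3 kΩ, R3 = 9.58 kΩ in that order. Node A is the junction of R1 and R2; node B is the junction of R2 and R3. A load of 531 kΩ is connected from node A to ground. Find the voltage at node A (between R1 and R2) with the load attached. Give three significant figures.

V ≈ 22.8 V

Below node A the series string R2+R3 = 104.9 kΩ sits in parallel with the 531 kΩ load: 87.58 kΩ.
V_A = 25.1 × 87.58/(8.63 + 87.58) = 22.8 V.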